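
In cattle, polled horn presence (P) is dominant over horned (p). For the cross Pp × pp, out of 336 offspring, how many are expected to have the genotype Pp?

Punnett square for Pp × pp:
Offspring genotypes: 2 Pp, 2 pp
Total offspring: 4
Count with target: 2
Probability: 2/4 = 1/2
Expected count = 1/2 × 336 = 168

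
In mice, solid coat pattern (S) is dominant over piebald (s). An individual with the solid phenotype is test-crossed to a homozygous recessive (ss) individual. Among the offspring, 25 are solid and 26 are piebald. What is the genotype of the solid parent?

Test cross: ? × ss
Offspring: 25 solid, 26 piebald — approximately 1:1.
A 1:1 ratio in a test cross indicates the unknown parent is heterozygous (Ss).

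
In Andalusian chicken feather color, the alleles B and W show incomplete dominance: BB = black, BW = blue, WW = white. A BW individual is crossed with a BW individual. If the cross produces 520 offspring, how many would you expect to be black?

Punnett square for BW × BW:
Offspring genotypes: 1 BB, 2 BW, 1 WW
Phenotype counts: 1 black, 2 blue, 1 white
black: 1 out of 4 → fraction 1/4
Expected count = 1/4 × 520 = 130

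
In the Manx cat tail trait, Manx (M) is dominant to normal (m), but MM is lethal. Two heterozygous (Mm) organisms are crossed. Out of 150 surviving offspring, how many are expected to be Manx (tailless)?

Cross: Mm × Mm
Punnett square offspring (before lethality): 1 MM, 2 Mm, 1 mm
The MM genotype is lethal (embryos die); surviving offspring: 2 Mm, 1 mm
Manx (tailless): 2 out of 3 → fraction 2/3
Expected count = 2/3 × 150 = 100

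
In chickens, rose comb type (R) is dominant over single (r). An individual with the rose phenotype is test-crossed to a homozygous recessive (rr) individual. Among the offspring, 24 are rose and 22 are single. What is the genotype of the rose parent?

Test cross: ? × rr
Offspring: 24 rose, 22 single — approximately 1:1.
A 1:1 ratio in a test cross indicates the unknown parent is heterozygous (Rr).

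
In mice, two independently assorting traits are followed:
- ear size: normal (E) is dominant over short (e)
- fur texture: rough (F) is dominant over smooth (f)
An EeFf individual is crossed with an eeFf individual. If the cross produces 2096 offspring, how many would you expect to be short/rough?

Dihybrid cross EeFf × eeFf — consider each gene separately:
ear size: Ee × ee → 2 Ee, 2 ee → 2 E_ : 2 ee (out of 4)
fur texture: Ff × Ff → 1 FF, 2 Ff, 1 ff → 3 F_ : 1 ff (out of 4)
Combine (counts out of 4 × 4 = 16): normal/rough (E_F_) = 2×3 = 6; normal/smooth (E_ff) = 2×1 = 2; short/rough (eeF_) = 2×3 = 6; short/smooth (eeff) = 2×1 = 2
Phenotype counts (out of 16): 6 normal/rough, 2 normal/smooth, 6 short/rough, 2 short/smooth
short/rough: 6 out of 16 → fraction 3/8
Expected count = 3/8 × 2096 = 786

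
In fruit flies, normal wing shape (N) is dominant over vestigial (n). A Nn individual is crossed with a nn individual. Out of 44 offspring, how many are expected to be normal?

Punnett square for Nn × nn:
Offspring genotypes: 2 Nn, 2 nn
normal: 2, vestigial: 2
normal: 2 out of 4 → fraction 1/2
Expected count = 1/2 × 44 = 22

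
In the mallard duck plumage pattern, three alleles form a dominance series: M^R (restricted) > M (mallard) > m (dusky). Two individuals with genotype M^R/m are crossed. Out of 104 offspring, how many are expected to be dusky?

Cross: M^R/m × M^R/m
Allele dominance: M^R > M > m
Offspring genotypes: 1 M^R/M^R, 2 M^R/m, 1 m/m
Phenotype counts: 3 restricted, 1 dusky
dusky: 1 out of 4 → fraction 1/4
Expected count = 1/4 × 104 = 26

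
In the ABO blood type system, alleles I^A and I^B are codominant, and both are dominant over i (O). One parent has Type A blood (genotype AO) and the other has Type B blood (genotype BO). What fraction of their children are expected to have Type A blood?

Cross: AO × BO
Possible offspring genotypes: 1 AB, 1 AO, 1 BO, 1 OO
Blood type counts: 1 Type AB, 1 Type A, 1 Type B, 1 Type O
Probability of Type A: 1/4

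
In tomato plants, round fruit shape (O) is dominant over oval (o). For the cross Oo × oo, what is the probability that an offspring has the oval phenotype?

Punnett square for Oo × oo:
Offspring genotypes: 2 Oo, 2 oo
Total offspring: 4
Count with target: 2
Probability: 2/4 = 1/2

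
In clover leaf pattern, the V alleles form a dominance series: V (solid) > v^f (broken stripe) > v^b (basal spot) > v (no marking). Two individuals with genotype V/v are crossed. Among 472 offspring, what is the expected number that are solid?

Cross: V/v × V/v
Allele dominance: V > v^f > v^b > v
Offspring genotypes: 1 V/V, 2 V/v, 1 v/v
Phenotype counts: 3 solid, 1 unmarked
solid: 3 out of 4 → fraction 3/4
Expected count = 3/4 × 472 = 354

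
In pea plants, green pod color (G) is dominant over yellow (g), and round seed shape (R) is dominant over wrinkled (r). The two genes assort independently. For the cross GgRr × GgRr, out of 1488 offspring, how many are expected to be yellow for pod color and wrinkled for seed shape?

Dihybrid cross GgRr × GgRr — consider each gene separately:
pod color: Gg × Gg → 1 GG, 2 Gg, 1 gg → 3 G_ : 1 gg (out of 4)
seed shape: Rr × Rr → 1 RR, 2 Rr, 1 rr → 3 R_ : 1 rr (out of 4)
Looking for: yellow (gg) and wrinkled (rr)
P(yellow) = 1/4, P(wrinkled) = 1/4
P(both) = 1/4 × 1/4 = 1/16
Expected count = 1/16 × 1488 = 93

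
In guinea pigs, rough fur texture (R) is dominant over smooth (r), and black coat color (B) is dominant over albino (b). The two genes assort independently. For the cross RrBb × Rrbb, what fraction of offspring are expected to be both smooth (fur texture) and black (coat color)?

Dihybrid cross RrBb × Rrbb — consider each gene separately:
fur texture: Rr × Rr → 1 RR, 2 Rr, 1 rr → 3 R_ : 1 rr (out of 4)
coat color: Bb × bb → 2 Bb, 2 bb → 2 B_ : 2 bb (out of 4)
Looking for: smooth (rr) and black (B_)
P(smooth) = 1/4, P(black) = 2/4
P(both) = 1/4 × 2/4 = 2/16 = 1/8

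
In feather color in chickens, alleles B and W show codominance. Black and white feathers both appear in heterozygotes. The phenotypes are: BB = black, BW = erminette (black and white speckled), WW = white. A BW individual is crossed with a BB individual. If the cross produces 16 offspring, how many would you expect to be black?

Punnett square for BW × BB:
Offspring genotypes: 2 BB, 2 BW
Phenotype counts: 2 black, 2 erminette (black and white speckled)
black: 2 out of 4 → fraction 1/2
Expected count = 1/2 × 16 = 8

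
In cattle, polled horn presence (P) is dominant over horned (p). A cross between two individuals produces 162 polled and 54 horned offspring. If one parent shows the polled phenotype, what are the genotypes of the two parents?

Observed offspring: 162 polled, 54 horned
The observed ratio simplifies to 3:1. Horned (pp) offspring appear, so each parent must contribute one p allele. The parent stated to show polled carries P, so it is Pp. The other parent is then either Pp or pp: Pp × pp would give a 1:1 split, whereas Pp × Pp gives 3:1 — matching the data. So both parents are heterozygous (Pp × Pp).
Parent genotypes: Pp × Pp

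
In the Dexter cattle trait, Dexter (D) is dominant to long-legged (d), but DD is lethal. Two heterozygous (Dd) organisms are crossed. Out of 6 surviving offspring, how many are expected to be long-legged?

Cross: Dd × Dd
Punnett square offspring (before lethality): 1 DD, 2 Dd, 1 dd
The DD genotype is lethal (embryos die); surviving offspring: 2 Dd, 1 dd
long-legged: 1 out of 3 → fraction 1/3
Expected count = 1/3 × 6 = 2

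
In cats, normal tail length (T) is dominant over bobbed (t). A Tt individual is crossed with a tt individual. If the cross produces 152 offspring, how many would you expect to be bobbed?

Punnett square for Tt × tt:
Offspring genotypes: 2 Tt, 2 tt
normal: 2, bobbed: 2
bobbed: 2 out of 4 → fraction 1/2
Expected count = 1/2 × 152 = 76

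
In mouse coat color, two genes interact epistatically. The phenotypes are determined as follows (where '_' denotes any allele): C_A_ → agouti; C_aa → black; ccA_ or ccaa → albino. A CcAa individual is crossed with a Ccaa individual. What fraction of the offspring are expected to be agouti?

Cross: CcAa × Ccaa — consider each gene separately:
C gene: Cc × Cc → 1 CC, 2 Cc, 1 cc → 3 C_ : 1 cc (out of 4)
A gene: Aa × aa → 2 Aa, 2 aa → 2 A_ : 2 aa (out of 4)
Genotype classes (out of 4 × 4 = 16): C_A_ = 3×2 = 6; C_aa = 3×2 = 6; ccA_ = 1×2 = 2; ccaa = 1×2 = 2
Apply the phenotype rules: C_A_ (6) → agouti; C_aa (6) → black; ccA_ (2) + ccaa (2) → albino
Phenotype counts (out of 16): 6 agouti, 6 black, 4 albino
agouti: 6 out of 16
Probability: 6/16 = 3/8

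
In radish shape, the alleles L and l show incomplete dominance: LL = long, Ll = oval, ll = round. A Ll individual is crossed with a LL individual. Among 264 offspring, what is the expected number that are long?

Punnett square for Ll × LL:
Offspring genotypes: 2 LL, 2 Ll
Phenotype counts: 2 long, 2 oval
long: 2 out of 4 → fraction 1/2
Expected count = 1/2 × 264 = 132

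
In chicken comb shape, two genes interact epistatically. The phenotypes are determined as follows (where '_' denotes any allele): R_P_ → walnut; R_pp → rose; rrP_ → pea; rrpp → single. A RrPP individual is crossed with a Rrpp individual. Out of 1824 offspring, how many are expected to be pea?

Cross: RrPP × Rrpp — consider each gene separately:
R gene: Rr × Rr → 1 RR, 2 Rr, 1 rr → 3 R_ : 1 rr (out of 4)
P gene: PP × pp → 4 Pp → 4 P_ (out of 4)
Genotype classes (out of 4 × 4 = 16): R_P_ = 3×4 = 12; rrP_ = 1×4 = 4
Apply the phenotype rules: R_P_ (12) → walnut; rrP_ (4) → pea
Phenotype counts (out of 16): 12 walnut, 4 pea
pea: 4 out of 16 → fraction 1/4
Expected count = 1/4 × 1824 = 456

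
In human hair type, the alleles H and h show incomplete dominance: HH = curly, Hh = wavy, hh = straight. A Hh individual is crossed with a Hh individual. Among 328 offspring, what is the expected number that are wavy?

Punnett square for Hh × Hh:
Offspring genotypes: 1 HH, 2 Hh, 1 hh
Phenotype counts: 1 curly, 2 wavy, 1 straight
wavy: 2 out of 4 → fraction 1/2
Expected count = 1/2 × 328 = 164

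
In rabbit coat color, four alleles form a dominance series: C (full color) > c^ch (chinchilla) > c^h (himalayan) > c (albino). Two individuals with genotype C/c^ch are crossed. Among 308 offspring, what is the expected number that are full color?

Cross: C/c^ch × C/c^ch
Allele dominance: C > c^ch > c^h > c
Offspring genotypes: 1 C/C, 2 C/c^ch, 1 c^ch/c^ch
Phenotype counts: 3 full color, 1 chinchilla
full color: 3 out of 4 → fraction 3/4
Expected count = 3/4 × 308 = 231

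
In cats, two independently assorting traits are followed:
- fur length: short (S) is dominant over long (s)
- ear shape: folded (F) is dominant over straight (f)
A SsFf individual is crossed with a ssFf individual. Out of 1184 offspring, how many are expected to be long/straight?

Dihybrid cross SsFf × ssFf — consider each gene separately:
fur length: Ss × ss → 2 Ss, 2 ss → 2 S_ : 2 ss (out of 4)
ear shape: Ff × Ff → 1 FF, 2 Ff, 1 ff → 3 F_ : 1 ff (out of 4)
Combine (counts out of 4 × 4 = 16): short/folded (S_F_) = 2×3 = 6; short/straight (S_ff) = 2×1 = 2; long/folded (ssF_) = 2×3 = 6; long/straight (ssff) = 2×1 = 2
Phenotype counts (out of 16): 6 short/folded, 2 short/straight, 6 long/folded, 2 long/straight
long/straight: 2 out of 16 → fraction 1/8
Expected count = 1/8 × 1184 = 148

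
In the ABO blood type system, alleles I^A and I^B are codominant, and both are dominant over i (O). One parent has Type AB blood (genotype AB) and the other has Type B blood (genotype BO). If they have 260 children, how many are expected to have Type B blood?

Cross: AB × BO
Possible offspring genotypes: 1 AB, 1 AO, 1 BB, 1 BO
Blood type counts: 1 Type AB, 1 Type A, 2 Type B
Probability of Type B: 2/4 = 1/2
Expected count = 1/2 × 260 = 130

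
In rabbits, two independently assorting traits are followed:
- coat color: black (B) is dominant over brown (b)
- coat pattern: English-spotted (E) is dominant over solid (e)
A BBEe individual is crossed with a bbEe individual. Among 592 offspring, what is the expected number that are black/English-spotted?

Dihybrid cross BBEe × bbEe — consider each gene separately:
coat color: BB × bb → 4 Bb → 4 B_ (out of 4)
coat pattern: Ee × Ee → 1 EE, 2 Ee, 1 ee → 3 E_ : 1 ee (out of 4)
Combine (counts out of 4 × 4 = 16): black/English-spotted (B_E_) = 4×3 = 12; black/solid (B_ee) = 4×1 = 4
Phenotype counts (out of 16): 12 black/English-spotted, 4 black/solid
black/English-spotted: 12 out of 16 → fraction 3/4
Expected count = 3/4 × 592 = 444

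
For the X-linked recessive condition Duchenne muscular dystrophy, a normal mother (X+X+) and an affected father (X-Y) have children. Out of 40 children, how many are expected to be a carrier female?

Cross: X+X+ × X-Y
Offspring: 2 X+X-, 2 X+Y
Probability of a carrier female: 2/4 = 1/2
Expected count = 1/2 × 40 = 20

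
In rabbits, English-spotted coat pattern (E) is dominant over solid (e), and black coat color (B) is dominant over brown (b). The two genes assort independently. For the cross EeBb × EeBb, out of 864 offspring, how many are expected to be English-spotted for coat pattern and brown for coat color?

Dihybrid cross EeBb × EeBb — consider each gene separately:
coat pattern: Ee × Ee → 1 EE, 2 Ee, 1 ee → 3 E_ : 1 ee (out of 4)
coat color: Bb × Bb → 1 BB, 2 Bb, 1 bb → 3 B_ : 1 bb (out of 4)
Looking for: English-spotted (E_) and brown (bb)
P(English-spotted) = 3/4, P(brown) = 1/4
P(both) = 3/4 × 1/4 = 3/16
Expected count = 3/16 × 864 = 162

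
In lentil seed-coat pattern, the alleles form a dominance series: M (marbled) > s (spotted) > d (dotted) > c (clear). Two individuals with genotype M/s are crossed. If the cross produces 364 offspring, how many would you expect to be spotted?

Cross: M/s × M/s
Allele dominance: M > s > d > c
Offspring genotypes: 1 M/M, 2 M/s, 1 s/s
Phenotype counts: 3 marbled, 1 spotted
spotted: 1 out of 4 → fraction 1/4
Expected count = 1/4 × 364 = 91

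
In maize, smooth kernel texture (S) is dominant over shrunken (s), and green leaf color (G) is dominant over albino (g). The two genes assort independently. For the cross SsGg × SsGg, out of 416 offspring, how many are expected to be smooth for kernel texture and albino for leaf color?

Dihybrid cross SsGg × SsGg — consider each gene separately:
kernel texture: Ss × Ss → 1 SS, 2 Ss, 1 ss → 3 S_ : 1 ss (out of 4)
leaf color: Gg × Gg → 1 GG, 2 Gg, 1 gg → 3 G_ : 1 gg (out of 4)
Looking for: smooth (S_) and albino (gg)
P(smooth) = 3/4, P(albino) = 1/4
P(both) = 3/4 × 1/4 = 3/16
Expected count = 3/16 × 416 = 78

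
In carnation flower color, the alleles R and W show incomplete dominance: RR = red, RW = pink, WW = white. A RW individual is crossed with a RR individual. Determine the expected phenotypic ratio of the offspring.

Punnett square for RW × RR:
Offspring genotypes: 2 RR, 2 RW
Phenotype counts: 2 red, 2 pink
Ratio: 1 red : 1 pink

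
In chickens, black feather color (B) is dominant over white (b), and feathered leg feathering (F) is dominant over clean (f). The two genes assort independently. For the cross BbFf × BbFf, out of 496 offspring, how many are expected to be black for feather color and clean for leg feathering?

Dihybrid cross BbFf × BbFf — consider each gene separately:
feather color: Bb × Bb → 1 BB, 2 Bb, 1 bb → 3 B_ : 1 bb (out of 4)
leg feathering: Ff × Ff → 1 FF, 2 Ff, 1 ff → 3 F_ : 1 ff (out of 4)
Looking for: black (B_) and clean (ff)
P(black) = 3/4, P(clean) = 1/4
P(both) = 3/4 × 1/4 = 3/16
Expected count = 3/16 × 496 = 93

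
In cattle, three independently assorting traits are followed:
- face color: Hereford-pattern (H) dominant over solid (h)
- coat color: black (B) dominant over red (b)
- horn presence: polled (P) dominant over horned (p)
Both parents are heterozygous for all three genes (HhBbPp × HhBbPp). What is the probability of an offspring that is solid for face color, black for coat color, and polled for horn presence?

Trihybrid cross: HhBbPp × HhBbPp
Each trait segregates independently with a 3:1 phenotypic ratio, so each gene contributes 3/4 (dominant) or 1/4 (recessive).
Target: solid (face color), black (coat color), polled (horn presence)
Probability = product of independent per-trait probabilities
= 1/4 × 3/4 × 3/4 = 9/64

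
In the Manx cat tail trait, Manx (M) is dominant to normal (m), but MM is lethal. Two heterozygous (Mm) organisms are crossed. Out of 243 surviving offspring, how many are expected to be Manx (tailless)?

Cross: Mm × Mm
Punnett square offspring (before lethality): 1 MM, 2 Mm, 1 mm
The MM genotype is lethal (embryos die); surviving offspring: 2 Mm, 1 mm
Manx (tailless): 2 out of 3 → fraction 2/3
Expected count = 2/3 × 243 = 162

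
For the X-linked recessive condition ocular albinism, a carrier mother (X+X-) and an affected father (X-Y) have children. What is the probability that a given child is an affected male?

Cross: X+X- × X-Y
Offspring: 1 X+X-, 1 X+Y, 1 X-X-, 1 X-Y
Probability of an affected male: 1/4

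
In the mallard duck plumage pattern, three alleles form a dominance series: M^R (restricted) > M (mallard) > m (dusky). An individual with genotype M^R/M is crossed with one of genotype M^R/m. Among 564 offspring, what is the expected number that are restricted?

Cross: M^R/M × M^R/m
Allele dominance: M^R > M > m
Offspring genotypes: 1 M^R/M^R, 1 M^R/m, 1 M^R/M, 1 M/m
Phenotype counts: 3 restricted, 1 mallard
restricted: 3 out of 4 → fraction 3/4
Expected count = 3/4 × 564 = 423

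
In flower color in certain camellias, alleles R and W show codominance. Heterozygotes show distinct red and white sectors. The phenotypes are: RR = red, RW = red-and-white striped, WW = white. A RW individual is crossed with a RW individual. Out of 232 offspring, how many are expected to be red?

Punnett square for RW × RW:
Offspring genotypes: 1 RR, 2 RW, 1 WW
Phenotype counts: 1 red, 2 red-and-white striped, 1 white
red: 1 out of 4 → fraction 1/4
Expected count = 1/4 × 232 = 58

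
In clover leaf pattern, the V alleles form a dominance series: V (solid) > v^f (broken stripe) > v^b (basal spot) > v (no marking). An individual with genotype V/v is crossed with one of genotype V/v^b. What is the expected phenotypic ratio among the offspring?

Cross: V/v × V/v^b
Allele dominance: V > v^f > v^b > v
Offspring genotypes: 1 V/V, 1 V/v^b, 1 V/v, 1 v^b/v
Phenotype counts: 3 solid, 1 basal spot
Ratio: 3 solid : 1 basal spot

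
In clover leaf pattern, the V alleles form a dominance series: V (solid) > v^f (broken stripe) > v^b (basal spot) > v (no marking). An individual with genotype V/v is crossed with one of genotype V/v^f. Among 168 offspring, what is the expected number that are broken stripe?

Cross: V/v × V/v^f
Allele dominance: V > v^f > v^b > v
Offspring genotypes: 1 V/V, 1 V/v^f, 1 V/v, 1 v^f/v
Phenotype counts: 3 solid, 1 broken stripe
broken stripe: 1 out of 4 → fraction 1/4
Expected count = 1/4 × 168 = 42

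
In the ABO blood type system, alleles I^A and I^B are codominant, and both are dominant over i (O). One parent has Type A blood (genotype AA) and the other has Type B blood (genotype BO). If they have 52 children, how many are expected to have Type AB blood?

Cross: AA × BO
Possible offspring genotypes: 2 AB, 2 AO
Blood type counts: 2 Type AB, 2 Type A
Probability of Type AB: 2/4 = 1/2
Expected count = 1/2 × 52 = 26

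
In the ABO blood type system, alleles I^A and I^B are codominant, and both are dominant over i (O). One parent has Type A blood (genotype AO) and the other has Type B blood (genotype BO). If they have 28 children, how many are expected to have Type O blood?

Cross: AO × BO
Possible offspring genotypes: 1 AB, 1 AO, 1 BO, 1 OO
Blood type counts: 1 Type AB, 1 Type A, 1 Type B, 1 Type O
Probability of Type O: 1/4
Expected count = 1/4 × 28 = 7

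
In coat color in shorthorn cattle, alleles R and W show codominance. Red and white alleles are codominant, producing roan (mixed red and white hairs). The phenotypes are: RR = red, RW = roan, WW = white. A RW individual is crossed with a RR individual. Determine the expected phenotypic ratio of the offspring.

Punnett square for RW × RR:
Offspring genotypes: 2 RR, 2 RW
Phenotype counts: 2 red, 2 roan
Ratio: 1 red : 1 roan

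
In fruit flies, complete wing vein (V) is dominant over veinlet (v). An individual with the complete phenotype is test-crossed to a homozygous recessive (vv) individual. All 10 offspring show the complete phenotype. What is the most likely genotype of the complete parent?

Test cross: ? × vv
All offspring are complete.
If the unknown parent were heterozygous (Vv), about half of 10 offspring would be veinlet; none are. The unknown parent is most likely homozygous dominant (VV).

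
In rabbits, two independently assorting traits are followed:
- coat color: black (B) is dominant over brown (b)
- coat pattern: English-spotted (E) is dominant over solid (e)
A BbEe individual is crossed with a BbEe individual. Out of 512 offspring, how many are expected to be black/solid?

Dihybrid cross BbEe × BbEe — consider each gene separately:
coat color: Bb × Bb → 1 BB, 2 Bb, 1 bb → 3 B_ : 1 bb (out of 4)
coat pattern: Ee × Ee → 1 EE, 2 Ee, 1 ee → 3 E_ : 1 ee (out of 4)
Combine (counts out of 4 × 4 = 16): black/English-spotted (B_E_) = 3×3 = 9; black/solid (B_ee) = 3×1 = 3; brown/English-spotted (bbE_) = 1×3 = 3; brown/solid (bbee) = 1×1 = 1
Phenotype counts (out of 16): 9 black/English-spotted, 3 black/solid, 3 brown/English-spotted, 1 brown/solid
black/solid: 3 out of 16 → fraction 3/16
Expected count = 3/16 × 512 = 96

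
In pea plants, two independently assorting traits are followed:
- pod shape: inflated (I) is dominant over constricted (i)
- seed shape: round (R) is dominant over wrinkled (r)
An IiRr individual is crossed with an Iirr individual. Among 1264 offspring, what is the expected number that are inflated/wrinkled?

Dihybrid cross IiRr × Iirr — consider each gene separately:
pod shape: Ii × Ii → 1 II, 2 Ii, 1 ii → 3 I_ : 1 ii (out of 4)
seed shape: Rr × rr → 2 Rr, 2 rr → 2 R_ : 2 rr (out of 4)
Combine (counts out of 4 × 4 = 16): inflated/round (I_R_) = 3×2 = 6; inflated/wrinkled (I_rr) = 3×2 = 6; constricted/round (iiR_) = 1×2 = 2; constricted/wrinkled (iirr) = 1×2 = 2
Phenotype counts (out of 16): 6 inflated/round, 6 inflated/wrinkled, 2 constricted/round, 2 constricted/wrinkled
inflated/wrinkled: 6 out of 16 → fraction 3/8
Expected count = 3/8 × 1264 = 474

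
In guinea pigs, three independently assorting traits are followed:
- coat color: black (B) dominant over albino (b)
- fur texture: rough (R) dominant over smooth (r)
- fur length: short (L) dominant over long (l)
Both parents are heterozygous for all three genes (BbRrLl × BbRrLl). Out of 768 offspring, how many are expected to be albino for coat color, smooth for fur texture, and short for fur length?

Trihybrid cross: BbRrLl × BbRrLl
Each trait segregates independently with a 3:1 phenotypic ratio, so each gene contributes 3/4 (dominant) or 1/4 (recessive).
Target: albino (coat color), smooth (fur texture), short (fur length)
Probability = product of independent per-trait probabilities
= 1/4 × 1/4 × 3/4 = 3/64
Expected count = 3/64 × 768 = 36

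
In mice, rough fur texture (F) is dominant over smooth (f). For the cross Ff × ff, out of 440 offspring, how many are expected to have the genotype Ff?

Punnett square for Ff × ff:
Offspring genotypes: 2 Ff, 2 ff
Total offspring: 4
Count with target: 2
Probability: 2/4 = 1/2
Expected count = 1/2 × 440 = 220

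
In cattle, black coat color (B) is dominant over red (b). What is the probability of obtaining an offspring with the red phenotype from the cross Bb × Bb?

Punnett square for Bb × Bb:
Offspring genotypes: 1 BB, 2 Bb, 1 bb
Total offspring: 4
Count with target: 1
Probability: 1/4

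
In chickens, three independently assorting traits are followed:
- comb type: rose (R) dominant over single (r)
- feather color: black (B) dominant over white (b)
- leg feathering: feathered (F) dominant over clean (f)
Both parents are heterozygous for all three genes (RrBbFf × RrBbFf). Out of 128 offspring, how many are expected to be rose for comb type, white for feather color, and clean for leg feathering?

Trihybrid cross: RrBbFf × RrBbFf
Each trait segregates independently with a 3:1 phenotypic ratio, so each gene contributes 3/4 (dominant) or 1/4 (recessive).
Target: rose (comb type), white (feather color), clean (leg feathering)
Probability = product of independent per-trait probabilities
= 3/4 × 1/4 × 1/4 = 3/64
Expected count = 3/64 × 128 = 6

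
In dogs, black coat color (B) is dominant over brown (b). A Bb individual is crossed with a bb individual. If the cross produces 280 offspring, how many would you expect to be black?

Punnett square for Bb × bb:
Offspring genotypes: 2 Bb, 2 bb
black: 2, brown: 2
black: 2 out of 4 → fraction 1/2
Expected count = 1/2 × 280 = 140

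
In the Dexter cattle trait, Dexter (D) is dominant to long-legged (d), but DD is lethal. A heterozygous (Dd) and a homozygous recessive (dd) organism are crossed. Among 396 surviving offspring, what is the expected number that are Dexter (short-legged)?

Cross: Dd × dd
Punnett square offspring (before lethality): 2 Dd, 2 dd
No DD offspring are produced in this cross.
Dexter (short-legged): 2 out of 4 → fraction 1/2
Expected count = 1/2 × 396 = 198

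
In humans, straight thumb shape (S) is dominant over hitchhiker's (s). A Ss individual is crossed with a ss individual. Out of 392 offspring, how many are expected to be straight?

Punnett square for Ss × ss:
Offspring genotypes: 2 Ss, 2 ss
straight: 2, hitchhiker's: 2
straight: 2 out of 4 → fraction 1/2
Expected count = 1/2 × 392 = 196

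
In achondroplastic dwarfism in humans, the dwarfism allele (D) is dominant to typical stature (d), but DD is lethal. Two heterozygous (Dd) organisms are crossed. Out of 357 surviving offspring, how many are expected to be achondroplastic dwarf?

Cross: Dd × Dd
Punnett square offspring (before lethality): 1 DD, 2 Dd, 1 dd
The DD genotype is lethal (embryos die); surviving offspring: 2 Dd, 1 dd
achondroplastic dwarf: 2 out of 3 → fraction 2/3
Expected count = 2/3 × 357 = 238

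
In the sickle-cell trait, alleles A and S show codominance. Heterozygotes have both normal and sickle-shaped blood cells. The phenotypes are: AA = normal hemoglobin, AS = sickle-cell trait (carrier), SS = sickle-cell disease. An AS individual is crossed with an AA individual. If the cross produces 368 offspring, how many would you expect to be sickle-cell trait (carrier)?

Punnett square for AS × AA:
Offspring genotypes: 2 AA, 2 AS
Phenotype counts: 2 normal hemoglobin, 2 sickle-cell trait (carrier)
sickle-cell trait (carrier): 2 out of 4 → fraction 1/2
Expected count = 1/2 × 368 = 184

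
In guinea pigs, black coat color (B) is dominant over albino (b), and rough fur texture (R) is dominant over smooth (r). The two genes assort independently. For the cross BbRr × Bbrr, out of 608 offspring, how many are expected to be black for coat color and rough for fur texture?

Dihybrid cross BbRr × Bbrr — consider each gene separately:
coat color: Bb × Bb → 1 BB, 2 Bb, 1 bb → 3 B_ : 1 bb (out of 4)
fur texture: Rr × rr → 2 Rr, 2 rr → 2 R_ : 2 rr (out of 4)
Looking for: black (B_) and rough (R_)
P(black) = 3/4, P(rough) = 2/4
P(both) = 3/4 × 2/4 = 6/16 = 3/8
Expected count = 3/8 × 608 = 228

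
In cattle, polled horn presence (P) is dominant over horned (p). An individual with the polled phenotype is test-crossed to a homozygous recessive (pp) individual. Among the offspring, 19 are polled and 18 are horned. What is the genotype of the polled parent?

Test cross: ? × pp
Offspring: 19 polled, 18 horned — approximately 1:1.
A 1:1 ratio in a test cross indicates the unknown parent is heterozygous (Pp).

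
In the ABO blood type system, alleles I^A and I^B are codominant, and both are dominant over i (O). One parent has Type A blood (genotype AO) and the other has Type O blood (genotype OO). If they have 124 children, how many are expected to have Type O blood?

Cross: AO × OO
Possible offspring genotypes: 2 AO, 2 OO
Blood type counts: 2 Type A, 2 Type O
Probability of Type O: 2/4 = 1/2
Expected count = 1/2 × 124 = 62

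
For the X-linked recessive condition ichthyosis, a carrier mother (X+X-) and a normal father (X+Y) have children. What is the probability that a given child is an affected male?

Cross: X+X- × X+Y
Offspring: 1 X+X+, 1 X+Y, 1 X+X-, 1 X-Y
Probability of an affected male: 1/4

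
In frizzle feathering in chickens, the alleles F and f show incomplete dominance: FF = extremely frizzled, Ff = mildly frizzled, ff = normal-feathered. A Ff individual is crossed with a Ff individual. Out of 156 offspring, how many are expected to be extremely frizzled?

Punnett square for Ff × Ff:
Offspring genotypes: 1 FF, 2 Ff, 1 ff
Phenotype counts: 1 extremely frizzled, 2 mildly frizzled, 1 normal-feathered
extremely frizzled: 1 out of 4 → fraction 1/4
Expected count = 1/4 × 156 = 39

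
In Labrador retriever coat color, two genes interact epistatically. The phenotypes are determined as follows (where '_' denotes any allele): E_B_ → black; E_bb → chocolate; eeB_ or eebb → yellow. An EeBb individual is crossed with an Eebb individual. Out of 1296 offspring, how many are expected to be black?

Cross: EeBb × Eebb — consider each gene separately:
E gene: Ee × Ee → 1 EE, 2 Ee, 1 ee → 3 E_ : 1 ee (out of 4)
B gene: Bb × bb → 2 Bb, 2 bb → 2 B_ : 2 bb (out of 4)
Genotype classes (out of 4 × 4 = 16): E_B_ = 3×2 = 6; E_bb = 3×2 = 6; eeB_ = 1×2 = 2; eebb = 1×2 = 2
Apply the phenotype rules: E_B_ (6) → black; E_bb (6) → chocolate; eeB_ (2) + eebb (2) → yellow
Phenotype counts (out of 16): 6 black, 6 chocolate, 4 yellow
black: 6 out of 16 → fraction 3/8
Expected count = 3/8 × 1296 = 486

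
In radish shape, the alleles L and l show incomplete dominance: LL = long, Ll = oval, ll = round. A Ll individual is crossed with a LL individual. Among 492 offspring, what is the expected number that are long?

Punnett square for Ll × LL:
Offspring genotypes: 2 LL, 2 Ll
Phenotype counts: 2 long, 2 oval
long: 2 out of 4 → fraction 1/2
Expected count = 1/2 × 492 = 246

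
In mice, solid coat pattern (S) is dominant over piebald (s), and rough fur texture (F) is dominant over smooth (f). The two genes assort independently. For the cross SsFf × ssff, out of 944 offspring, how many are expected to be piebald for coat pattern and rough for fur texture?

Dihybrid cross SsFf × ssff — consider each gene separately:
coat pattern: Ss × ss → 2 Ss, 2 ss → 2 S_ : 2 ss (out of 4)
fur texture: Ff × ff → 2 Ff, 2 ff → 2 F_ : 2 ff (out of 4)
Looking for: piebald (ss) and rough (F_)
P(piebald) = 2/4, P(rough) = 2/4
P(both) = 2/4 × 2/4 = 4/16 = 1/4
Expected count = 1/4 × 944 = 236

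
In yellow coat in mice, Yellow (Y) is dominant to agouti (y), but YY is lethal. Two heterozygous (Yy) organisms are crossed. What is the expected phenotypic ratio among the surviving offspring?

Cross: Yy × Yy
Punnett square offspring (before lethality): 1 YY, 2 Yy, 1 yy
The YY genotype is lethal (embryos die); surviving offspring: 2 Yy, 1 yy
Ratio: 2 yellow : 1 agouti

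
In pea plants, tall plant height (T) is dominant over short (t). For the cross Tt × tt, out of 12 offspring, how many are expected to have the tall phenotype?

Punnett square for Tt × tt:
Offspring genotypes: 2 Tt, 2 tt
Total offspring: 4
Count with target: 2
Probability: 2/4 = 1/2
Expected count = 1/2 × 12 = 6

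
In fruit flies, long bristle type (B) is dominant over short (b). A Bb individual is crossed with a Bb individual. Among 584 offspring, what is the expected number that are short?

Punnett square for Bb × Bb:
Offspring genotypes: 1 BB, 2 Bb, 1 bb
long: 3, short: 1
short: 1 out of 4 → fraction 1/4
Expected count = 1/4 × 584 = 146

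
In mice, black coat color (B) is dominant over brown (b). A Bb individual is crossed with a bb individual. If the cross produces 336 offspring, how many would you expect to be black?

Punnett square for Bb × bb:
Offspring genotypes: 2 Bb, 2 bb
black: 2, brown: 2
black: 2 out of 4 → fraction 1/2
Expected count = 1/2 × 336 = 168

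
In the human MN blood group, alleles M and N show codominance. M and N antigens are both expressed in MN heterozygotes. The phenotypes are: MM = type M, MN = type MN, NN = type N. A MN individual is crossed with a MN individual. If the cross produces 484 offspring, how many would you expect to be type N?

Punnett square for MN × MN:
Offspring genotypes: 1 MM, 2 MN, 1 NN
Phenotype counts: 1 type M, 2 type MN, 1 type N
type N: 1 out of 4 → fraction 1/4
Expected count = 1/4 × 484 = 121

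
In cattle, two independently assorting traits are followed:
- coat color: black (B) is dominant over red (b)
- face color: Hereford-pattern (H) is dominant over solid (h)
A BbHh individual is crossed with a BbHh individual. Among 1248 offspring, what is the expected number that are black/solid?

Dihybrid cross BbHh × BbHh — consider each gene separately:
coat color: Bb × Bb → 1 BB, 2 Bb, 1 bb → 3 B_ : 1 bb (out of 4)
face color: Hh × Hh → 1 HH, 2 Hh, 1 hh → 3 H_ : 1 hh (out of 4)
Combine (counts out of 4 × 4 = 16): black/Hereford-pattern (B_H_) = 3×3 = 9; black/solid (B_hh) = 3×1 = 3; red/Hereford-pattern (bbH_) = 1×3 = 3; red/solid (bbhh) = 1×1 = 1
Phenotype counts (out of 16): 9 black/Hereford-pattern, 3 black/solid, 3 red/Hereford-pattern, 1 red/solid
black/solid: 3 out of 16 → fraction 3/16
Expected count = 3/16 × 1248 = 234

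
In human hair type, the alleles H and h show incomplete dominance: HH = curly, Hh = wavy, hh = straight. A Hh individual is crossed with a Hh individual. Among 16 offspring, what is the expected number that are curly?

Punnett square for Hh × Hh:
Offspring genotypes: 1 HH, 2 Hh, 1 hh
Phenotype counts: 1 curly, 2 wavy, 1 straight
curly: 1 out of 4 → fraction 1/4
Expected count = 1/4 × 16 = 4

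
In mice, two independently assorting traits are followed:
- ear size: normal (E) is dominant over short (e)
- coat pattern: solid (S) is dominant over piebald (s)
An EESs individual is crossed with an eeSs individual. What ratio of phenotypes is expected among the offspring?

Dihybrid cross EESs × eeSs — consider each gene separately:
ear size: EE × ee → 4 Ee → 4 E_ (out of 4)
coat pattern: Ss × Ss → 1 SS, 2 Ss, 1 ss → 3 S_ : 1 ss (out of 4)
Combine (counts out of 4 × 4 = 16): normal/solid (E_S_) = 4×3 = 12; normal/piebald (E_ss) = 4×1 = 4
Phenotype counts (out of 16): 12 normal/solid, 4 normal/piebald
Ratio: 3 normal/solid : 1 normal/piebald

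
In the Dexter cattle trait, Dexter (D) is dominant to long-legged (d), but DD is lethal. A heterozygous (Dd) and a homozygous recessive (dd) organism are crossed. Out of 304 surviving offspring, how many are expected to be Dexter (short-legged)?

Cross: Dd × dd
Punnett square offspring (before lethality): 2 Dd, 2 dd
No DD offspring are produced in this cross.
Dexter (short-legged): 2 out of 4 → fraction 1/2
Expected count = 1/2 × 304 = 152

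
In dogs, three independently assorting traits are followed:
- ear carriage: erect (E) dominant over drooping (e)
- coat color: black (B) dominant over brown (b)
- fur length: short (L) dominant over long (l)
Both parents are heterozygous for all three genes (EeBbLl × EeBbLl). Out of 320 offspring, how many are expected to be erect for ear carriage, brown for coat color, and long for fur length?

Trihybrid cross: EeBbLl × EeBbLl
Each trait segregates independently with a 3:1 phenotypic ratio, so each gene contributes 3/4 (dominant) or 1/4 (recessive).
Target: erect (ear carriage), brown (coat color), long (fur length)
Probability = product of independent per-trait probabilities
= 3/4 × 1/4 × 1/4 = 3/64
Expected count = 3/64 × 320 = 15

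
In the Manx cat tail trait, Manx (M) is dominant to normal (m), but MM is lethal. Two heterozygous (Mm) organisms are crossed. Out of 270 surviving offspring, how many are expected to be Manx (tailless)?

Cross: Mm × Mm
Punnett square offspring (before lethality): 1 MM, 2 Mm, 1 mm
The MM genotype is lethal (embryos die); surviving offspring: 2 Mm, 1 mm
Manx (tailless): 2 out of 3 → fraction 2/3
Expected count = 2/3 × 270 = 180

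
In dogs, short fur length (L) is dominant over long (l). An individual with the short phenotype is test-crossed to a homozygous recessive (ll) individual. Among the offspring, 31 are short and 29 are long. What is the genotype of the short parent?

Test cross: ? × ll
Offspring: 31 short, 29 long — approximately 1:1.
A 1:1 ratio in a test cross indicates the unknown parent is heterozygous (Ll).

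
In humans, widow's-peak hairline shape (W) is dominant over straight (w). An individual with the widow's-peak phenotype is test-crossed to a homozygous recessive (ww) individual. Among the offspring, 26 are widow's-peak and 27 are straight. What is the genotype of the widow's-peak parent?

Test cross: ? × ww
Offspring: 26 widow's-peak, 27 straight — approximately 1:1.
A 1:1 ratio in a test cross indicates the unknown parent is heterozygous (Ww).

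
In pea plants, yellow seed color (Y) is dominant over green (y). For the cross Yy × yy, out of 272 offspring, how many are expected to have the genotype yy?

Punnett square for Yy × yy:
Offspring genotypes: 2 Yy, 2 yy
Total offspring: 4
Count with target: 2
Probability: 2/4 = 1/2
Expected count = 1/2 × 272 = 136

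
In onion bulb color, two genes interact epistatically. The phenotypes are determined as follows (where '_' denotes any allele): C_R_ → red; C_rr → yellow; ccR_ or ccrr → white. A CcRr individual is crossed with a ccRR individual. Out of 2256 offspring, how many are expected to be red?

Cross: CcRr × ccRR — consider each gene separately:
C gene: Cc × cc → 2 Cc, 2 cc → 2 C_ : 2 cc (out of 4)
R gene: Rr × RR → 2 RR, 2 Rr → 4 R_ (out of 4)
Genotype classes (out of 4 × 4 = 16): C_R_ = 2×4 = 8; ccR_ = 2×4 = 8
Apply the phenotype rules: C_R_ (8) → red; ccR_ (8) → white
Phenotype counts (out of 16): 8 red, 8 white
red: 8 out of 16 → fraction 1/2
Expected count = 1/2 × 2256 = 1128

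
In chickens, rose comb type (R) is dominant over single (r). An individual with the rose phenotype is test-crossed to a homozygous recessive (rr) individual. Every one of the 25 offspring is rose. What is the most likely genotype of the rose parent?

Test cross: ? × rr
All offspring are rose.
If the unknown parent were heterozygous (Rr), about half of 25 offspring would be single; none are. The unknown parent is most likely homozygous dominant (RR).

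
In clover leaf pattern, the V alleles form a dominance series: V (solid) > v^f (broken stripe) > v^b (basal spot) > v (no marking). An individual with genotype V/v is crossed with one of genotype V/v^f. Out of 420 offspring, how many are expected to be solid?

Cross: V/v × V/v^f
Allele dominance: V > v^f > v^b > v
Offspring genotypes: 1 V/V, 1 V/v^f, 1 V/v, 1 v^f/v
Phenotype counts: 3 solid, 1 broken stripe
solid: 3 out of 4 → fraction 3/4
Expected count = 3/4 × 420 = 315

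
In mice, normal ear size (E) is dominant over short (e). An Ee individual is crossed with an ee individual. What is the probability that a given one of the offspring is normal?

Punnett square for Ee × ee:
Offspring genotypes: 2 Ee, 2 ee
normal: 2, short: 2
normal: 2 out of 4
Probability: 2/4 = 1/2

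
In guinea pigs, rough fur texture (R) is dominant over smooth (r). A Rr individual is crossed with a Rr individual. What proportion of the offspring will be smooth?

Punnett square for Rr × Rr:
Offspring genotypes: 1 RR, 2 Rr, 1 rr
rough: 3, smooth: 1
smooth: 1 out of 4
Probability: 1/4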